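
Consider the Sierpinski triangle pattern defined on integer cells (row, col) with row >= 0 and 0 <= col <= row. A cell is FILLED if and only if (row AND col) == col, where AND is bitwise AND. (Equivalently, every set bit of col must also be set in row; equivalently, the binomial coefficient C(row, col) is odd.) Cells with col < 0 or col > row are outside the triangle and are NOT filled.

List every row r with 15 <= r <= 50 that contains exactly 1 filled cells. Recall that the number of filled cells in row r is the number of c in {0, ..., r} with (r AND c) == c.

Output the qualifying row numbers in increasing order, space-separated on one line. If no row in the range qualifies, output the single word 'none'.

Answer: none

Derivation:
Row r has 2^popcount(r) filled cells, so we need popcount(r) = log2(1) = 0.
Scan r = 15..50 and keep those with exactly 0 one-bits:
r=15=1111 popcount=4 -> skip
r=16=10000 popcount=1 -> skip
r=17=10001 popcount=2 -> skip
r=18=10010 popcount=2 -> skip
r=19=10011 popcount=3 -> skip
r=20=10100 popcount=2 -> skip
r=21=10101 popcount=3 -> skip
r=22=10110 popcount=3 -> skip
r=23=10111 popcount=4 -> skip
r=24=11000 popcount=2 -> skip
r=25=11001 popcount=3 -> skip
r=26=11010 popcount=3 -> skip
r=27=11011 popcount=4 -> skip
r=28=11100 popcount=3 -> skip
r=29=11101 popcount=4 -> skip
r=30=11110 popcount=4 -> skip
r=31=11111 popcount=5 -> skip
r=32=100000 popcount=1 -> skip
r=33=100001 popcount=2 -> skip
r=34=100010 popcount=2 -> skip
r=35=100011 popcount=3 -> skip
r=36=100100 popcount=2 -> skip
r=37=100101 popcount=3 -> skip
r=38=100110 popcount=3 -> skip
r=39=100111 popcount=4 -> skip
r=40=101000 popcount=2 -> skip
r=41=101001 popcount=3 -> skip
r=42=101010 popcount=3 -> skip
r=43=101011 popcount=4 -> skip
r=44=101100 popcount=3 -> skip
r=45=101101 popcount=4 -> skip
r=46=101110 popcount=4 -> skip
r=47=101111 popcount=5 -> skip
r=48=110000 popcount=2 -> skip
r=49=110001 popcount=3 -> skip
r=50=110010 popcount=3 -> skip
Kept rows: none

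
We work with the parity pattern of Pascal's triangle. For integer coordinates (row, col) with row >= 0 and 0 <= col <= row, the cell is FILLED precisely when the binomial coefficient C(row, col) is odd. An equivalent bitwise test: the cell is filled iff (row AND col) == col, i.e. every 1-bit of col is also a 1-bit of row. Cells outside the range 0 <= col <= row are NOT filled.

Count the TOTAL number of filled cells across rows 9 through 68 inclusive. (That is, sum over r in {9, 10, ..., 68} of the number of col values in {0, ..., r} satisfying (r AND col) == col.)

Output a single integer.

Answer: 722

Derivation:
r9=1001 pc2: +4 =4
r10=1010 pc2: +4 =8
r11=1011 pc3: +8 =16
r12=1100 pc2: +4 =20
r13=1101 pc3: +8 =28
r14=1110 pc3: +8 =36
r15=1111 pc4: +16 =52
r16=10000 pc1: +2 =54
r17=10001 pc2: +4 =58
r18=10010 pc2: +4 =62
r19=10011 pc3: +8 =70
r20=10100 pc2: +4 =74
r21=10101 pc3: +8 =82
r22=10110 pc3: +8 =90
r23=10111 pc4: +16 =106
r24=11000 pc2: +4 =110
r25=11001 pc3: +8 =118
r26=11010 pc3: +8 =126
r27=11011 pc4: +16 =142
r28=11100 pc3: +8 =150
r29=11101 pc4: +16 =166
r30=11110 pc4: +16 =182
r31=11111 pc5: +32 =214
r32=100000 pc1: +2 =216
r33=100001 pc2: +4 =220
r34=100010 pc2: +4 =224
r35=100011 pc3: +8 =232
r36=100100 pc2: +4 =236
r37=100101 pc3: +8 =244
r38=100110 pc3: +8 =252
r39=100111 pc4: +16 =268
r40=101000 pc2: +4 =272
r41=101001 pc3: +8 =280
r42=101010 pc3: +8 =288
r43=101011 pc4: +16 =304
r44=101100 pc3: +8 =312
r45=101101 pc4: +16 =328
r46=101110 pc4: +16 =344
r47=101111 pc5: +32 =376
r48=110000 pc2: +4 =380
r49=110001 pc3: +8 =388
r50=110010 pc3: +8 =396
r51=110011 pc4: +16 =412
r52=110100 pc3: +8 =420
r53=110101 pc4: +16 =436
r54=110110 pc4: +16 =452
r55=110111 pc5: +32 =484
r56=111000 pc3: +8 =492
r57=111001 pc4: +16 =508
r58=111010 pc4: +16 =524
r59=111011 pc5: +32 =556
r60=111100 pc4: +16 =572
r61=111101 pc5: +32 =604
r62=111110 pc5: +32 =636
r63=111111 pc6: +64 =700
r64=1000000 pc1: +2 =702
r65=1000001 pc2: +4 =706
r66=1000010 pc2: +4 =710
r67=1000011 pc3: +8 =718
r68=1000100 pc2: +4 =722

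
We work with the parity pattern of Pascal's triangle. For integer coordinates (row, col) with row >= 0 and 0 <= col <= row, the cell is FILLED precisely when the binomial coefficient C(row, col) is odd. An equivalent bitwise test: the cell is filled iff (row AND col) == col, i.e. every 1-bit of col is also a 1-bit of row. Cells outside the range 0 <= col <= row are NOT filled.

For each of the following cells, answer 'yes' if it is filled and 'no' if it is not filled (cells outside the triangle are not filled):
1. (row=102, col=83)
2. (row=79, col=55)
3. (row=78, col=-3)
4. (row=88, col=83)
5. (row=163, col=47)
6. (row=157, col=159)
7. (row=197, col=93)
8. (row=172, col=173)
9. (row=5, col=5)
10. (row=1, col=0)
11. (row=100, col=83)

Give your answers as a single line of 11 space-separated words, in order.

(102,83): row=0b1100110, col=0b1010011, row AND col = 0b1000010 = 66; 66 != 83 -> empty
(79,55): row=0b1001111, col=0b110111, row AND col = 0b111 = 7; 7 != 55 -> empty
(78,-3): col outside [0, 78] -> not filled
(88,83): row=0b1011000, col=0b1010011, row AND col = 0b1010000 = 80; 80 != 83 -> empty
(163,47): row=0b10100011, col=0b101111, row AND col = 0b100011 = 35; 35 != 47 -> empty
(157,159): col outside [0, 157] -> not filled
(197,93): row=0b11000101, col=0b1011101, row AND col = 0b1000101 = 69; 69 != 93 -> empty
(172,173): col outside [0, 172] -> not filled
(5,5): row=0b101, col=0b101, row AND col = 0b101 = 5; 5 == 5 -> filled
(1,0): row=0b1, col=0b0, row AND col = 0b0 = 0; 0 == 0 -> filled
(100,83): row=0b1100100, col=0b1010011, row AND col = 0b1000000 = 64; 64 != 83 -> empty

Answer: no no no no no no no no yes yes no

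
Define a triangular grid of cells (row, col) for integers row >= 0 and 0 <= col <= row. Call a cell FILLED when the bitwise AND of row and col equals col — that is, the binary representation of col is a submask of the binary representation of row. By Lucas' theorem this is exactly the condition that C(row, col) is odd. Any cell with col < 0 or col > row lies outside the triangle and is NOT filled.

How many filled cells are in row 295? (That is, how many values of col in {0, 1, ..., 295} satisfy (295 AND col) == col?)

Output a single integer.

Answer: 32

Derivation:
295 in binary = 100100111
popcount(295) = number of 1-bits in 100100111 = 5
A col c satisfies (295 AND c) == c iff every set bit of c is also set in 295; each of the 5 set bits of 295 can independently be on or off in c.
count = 2^5 = 32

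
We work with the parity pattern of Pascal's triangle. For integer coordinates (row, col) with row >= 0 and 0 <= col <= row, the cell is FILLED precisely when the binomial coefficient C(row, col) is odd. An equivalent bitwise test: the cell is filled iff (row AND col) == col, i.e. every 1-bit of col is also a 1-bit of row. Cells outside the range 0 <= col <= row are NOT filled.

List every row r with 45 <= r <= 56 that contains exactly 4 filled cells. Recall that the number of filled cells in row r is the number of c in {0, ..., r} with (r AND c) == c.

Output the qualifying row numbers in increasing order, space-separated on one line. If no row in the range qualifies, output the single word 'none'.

Answer: 48

Derivation:
Row r has 2^popcount(r) filled cells, so we need popcount(r) = log2(4) = 2.
Scan r = 45..56 and keep those with exactly 2 one-bits:
r=45=101101 popcount=4 -> skip
r=46=101110 popcount=4 -> skip
r=47=101111 popcount=5 -> skip
r=48=110000 popcount=2 -> KEEP
r=49=110001 popcount=3 -> skip
r=50=110010 popcount=3 -> skip
r=51=110011 popcount=4 -> skip
r=52=110100 popcount=3 -> skip
r=53=110101 popcount=4 -> skip
r=54=110110 popcount=4 -> skip
r=55=110111 popcount=5 -> skip
r=56=111000 popcount=3 -> skip
Kept rows: 48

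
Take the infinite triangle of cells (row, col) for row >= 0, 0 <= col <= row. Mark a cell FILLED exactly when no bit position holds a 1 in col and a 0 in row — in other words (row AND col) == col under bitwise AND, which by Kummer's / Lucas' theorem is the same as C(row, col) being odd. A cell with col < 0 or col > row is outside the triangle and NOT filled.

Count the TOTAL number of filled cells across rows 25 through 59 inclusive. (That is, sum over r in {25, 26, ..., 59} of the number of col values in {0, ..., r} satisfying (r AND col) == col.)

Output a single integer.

Answer: 446

Derivation:
r25=11001 pc3: +8 =8
r26=11010 pc3: +8 =16
r27=11011 pc4: +16 =32
r28=11100 pc3: +8 =40
r29=11101 pc4: +16 =56
r30=11110 pc4: +16 =72
r31=11111 pc5: +32 =104
r32=100000 pc1: +2 =106
r33=100001 pc2: +4 =110
r34=100010 pc2: +4 =114
r35=100011 pc3: +8 =122
r36=100100 pc2: +4 =126
r37=100101 pc3: +8 =134
r38=100110 pc3: +8 =142
r39=100111 pc4: +16 =158
r40=101000 pc2: +4 =162
r41=101001 pc3: +8 =170
r42=101010 pc3: +8 =178
r43=101011 pc4: +16 =194
r44=101100 pc3: +8 =202
r45=101101 pc4: +16 =218
r46=101110 pc4: +16 =234
r47=101111 pc5: +32 =266
r48=110000 pc2: +4 =270
r49=110001 pc3: +8 =278
r50=110010 pc3: +8 =286
r51=110011 pc4: +16 =302
r52=110100 pc3: +8 =310
r53=110101 pc4: +16 =326
r54=110110 pc4: +16 =342
r55=110111 pc5: +32 =374
r56=111000 pc3: +8 =382
r57=111001 pc4: +16 =398
r58=111010 pc4: +16 =414
r59=111011 pc5: +32 =446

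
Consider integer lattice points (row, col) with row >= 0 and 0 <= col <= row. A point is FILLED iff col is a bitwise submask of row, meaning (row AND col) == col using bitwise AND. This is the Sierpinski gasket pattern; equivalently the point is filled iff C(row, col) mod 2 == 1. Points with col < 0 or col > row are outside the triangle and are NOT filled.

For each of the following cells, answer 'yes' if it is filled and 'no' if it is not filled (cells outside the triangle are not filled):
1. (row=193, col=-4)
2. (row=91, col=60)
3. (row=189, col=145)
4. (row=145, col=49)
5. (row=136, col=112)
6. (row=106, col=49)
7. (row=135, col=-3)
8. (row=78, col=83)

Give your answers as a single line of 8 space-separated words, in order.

(193,-4): col outside [0, 193] -> not filled
(91,60): row=0b1011011, col=0b111100, row AND col = 0b11000 = 24; 24 != 60 -> empty
(189,145): row=0b10111101, col=0b10010001, row AND col = 0b10010001 = 145; 145 == 145 -> filled
(145,49): row=0b10010001, col=0b110001, row AND col = 0b10001 = 17; 17 != 49 -> empty
(136,112): row=0b10001000, col=0b1110000, row AND col = 0b0 = 0; 0 != 112 -> empty
(106,49): row=0b1101010, col=0b110001, row AND col = 0b100000 = 32; 32 != 49 -> empty
(135,-3): col outside [0, 135] -> not filled
(78,83): col outside [0, 78] -> not filled

Answer: no no yes no no no no no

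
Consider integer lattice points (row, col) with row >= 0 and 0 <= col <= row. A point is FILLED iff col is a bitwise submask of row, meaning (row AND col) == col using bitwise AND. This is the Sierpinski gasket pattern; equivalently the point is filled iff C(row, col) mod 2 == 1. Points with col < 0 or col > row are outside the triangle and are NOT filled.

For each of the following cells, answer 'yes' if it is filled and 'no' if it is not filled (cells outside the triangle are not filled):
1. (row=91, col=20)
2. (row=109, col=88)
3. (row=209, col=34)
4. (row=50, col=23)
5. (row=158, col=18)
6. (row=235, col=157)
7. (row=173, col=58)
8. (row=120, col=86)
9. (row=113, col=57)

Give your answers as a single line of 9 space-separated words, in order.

(91,20): row=0b1011011, col=0b10100, row AND col = 0b10000 = 16; 16 != 20 -> empty
(109,88): row=0b1101101, col=0b1011000, row AND col = 0b1001000 = 72; 72 != 88 -> empty
(209,34): row=0b11010001, col=0b100010, row AND col = 0b0 = 0; 0 != 34 -> empty
(50,23): row=0b110010, col=0b10111, row AND col = 0b10010 = 18; 18 != 23 -> empty
(158,18): row=0b10011110, col=0b10010, row AND col = 0b10010 = 18; 18 == 18 -> filled
(235,157): row=0b11101011, col=0b10011101, row AND col = 0b10001001 = 137; 137 != 157 -> empty
(173,58): row=0b10101101, col=0b111010, row AND col = 0b101000 = 40; 40 != 58 -> empty
(120,86): row=0b1111000, col=0b1010110, row AND col = 0b1010000 = 80; 80 != 86 -> empty
(113,57): row=0b1110001, col=0b111001, row AND col = 0b110001 = 49; 49 != 57 -> empty

Answer: no no no no yes no no no no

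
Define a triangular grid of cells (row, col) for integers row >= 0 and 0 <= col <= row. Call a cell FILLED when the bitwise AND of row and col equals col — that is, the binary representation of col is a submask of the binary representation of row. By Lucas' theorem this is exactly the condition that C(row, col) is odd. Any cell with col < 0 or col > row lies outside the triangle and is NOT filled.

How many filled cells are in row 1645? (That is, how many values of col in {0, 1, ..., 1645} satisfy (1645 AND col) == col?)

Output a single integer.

Answer: 128

Derivation:
1645 in binary = 11001101101
popcount(1645) = number of 1-bits in 11001101101 = 7
A col c satisfies (1645 AND c) == c iff every set bit of c is also set in 1645; each of the 7 set bits of 1645 can independently be on or off in c.
count = 2^7 = 128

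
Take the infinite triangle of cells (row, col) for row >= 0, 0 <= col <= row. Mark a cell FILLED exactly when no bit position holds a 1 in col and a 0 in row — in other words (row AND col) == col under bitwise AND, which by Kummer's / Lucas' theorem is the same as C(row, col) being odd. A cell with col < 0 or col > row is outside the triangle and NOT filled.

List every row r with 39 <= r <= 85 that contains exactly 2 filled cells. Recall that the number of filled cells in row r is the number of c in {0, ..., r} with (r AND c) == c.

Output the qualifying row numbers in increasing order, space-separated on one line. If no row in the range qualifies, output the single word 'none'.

Row r has 2^popcount(r) filled cells, so we need popcount(r) = log2(2) = 1.
Scan r = 39..85 and keep those with exactly 1 one-bits:
r=39=100111 popcount=4 -> skip
r=40=101000 popcount=2 -> skip
r=41=101001 popcount=3 -> skip
r=42=101010 popcount=3 -> skip
r=43=101011 popcount=4 -> skip
r=44=101100 popcount=3 -> skip
r=45=101101 popcount=4 -> skip
r=46=101110 popcount=4 -> skip
r=47=101111 popcount=5 -> skip
r=48=110000 popcount=2 -> skip
r=49=110001 popcount=3 -> skip
r=50=110010 popcount=3 -> skip
r=51=110011 popcount=4 -> skip
r=52=110100 popcount=3 -> skip
r=53=110101 popcount=4 -> skip
r=54=110110 popcount=4 -> skip
r=55=110111 popcount=5 -> skip
r=56=111000 popcount=3 -> skip
r=57=111001 popcount=4 -> skip
r=58=111010 popcount=4 -> skip
r=59=111011 popcount=5 -> skip
r=60=111100 popcount=4 -> skip
r=61=111101 popcount=5 -> skip
r=62=111110 popcount=5 -> skip
r=63=111111 popcount=6 -> skip
r=64=1000000 popcount=1 -> KEEP
r=65=1000001 popcount=2 -> skip
r=66=1000010 popcount=2 -> skip
r=67=1000011 popcount=3 -> skip
r=68=1000100 popcount=2 -> skip
r=69=1000101 popcount=3 -> skip
r=70=1000110 popcount=3 -> skip
r=71=1000111 popcount=4 -> skip
r=72=1001000 popcount=2 -> skip
r=73=1001001 popcount=3 -> skip
r=74=1001010 popcount=3 -> skip
r=75=1001011 popcount=4 -> skip
r=76=1001100 popcount=3 -> skip
r=77=1001101 popcount=4 -> skip
r=78=1001110 popcount=4 -> skip
r=79=1001111 popcount=5 -> skip
r=80=1010000 popcount=2 -> skip
r=81=1010001 popcount=3 -> skip
r=82=1010010 popcount=3 -> skip
r=83=1010011 popcount=4 -> skip
r=84=1010100 popcount=3 -> skip
r=85=1010101 popcount=4 -> skip
Kept rows: 64

Answer: 64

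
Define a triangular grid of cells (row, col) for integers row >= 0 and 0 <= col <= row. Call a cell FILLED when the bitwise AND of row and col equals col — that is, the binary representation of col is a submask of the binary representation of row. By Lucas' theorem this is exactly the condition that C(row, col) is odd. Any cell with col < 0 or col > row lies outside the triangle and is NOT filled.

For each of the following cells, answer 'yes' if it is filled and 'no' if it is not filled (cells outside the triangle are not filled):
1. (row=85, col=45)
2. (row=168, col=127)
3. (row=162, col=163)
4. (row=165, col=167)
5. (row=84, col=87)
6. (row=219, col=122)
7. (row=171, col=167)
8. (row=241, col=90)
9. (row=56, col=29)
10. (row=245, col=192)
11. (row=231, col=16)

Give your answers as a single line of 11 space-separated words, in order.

Answer: no no no no no no no no no yes no

Derivation:
(85,45): row=0b1010101, col=0b101101, row AND col = 0b101 = 5; 5 != 45 -> empty
(168,127): row=0b10101000, col=0b1111111, row AND col = 0b101000 = 40; 40 != 127 -> empty
(162,163): col outside [0, 162] -> not filled
(165,167): col outside [0, 165] -> not filled
(84,87): col outside [0, 84] -> not filled
(219,122): row=0b11011011, col=0b1111010, row AND col = 0b1011010 = 90; 90 != 122 -> empty
(171,167): row=0b10101011, col=0b10100111, row AND col = 0b10100011 = 163; 163 != 167 -> empty
(241,90): row=0b11110001, col=0b1011010, row AND col = 0b1010000 = 80; 80 != 90 -> empty
(56,29): row=0b111000, col=0b11101, row AND col = 0b11000 = 24; 24 != 29 -> empty
(245,192): row=0b11110101, col=0b11000000, row AND col = 0b11000000 = 192; 192 == 192 -> filled
(231,16): row=0b11100111, col=0b10000, row AND col = 0b0 = 0; 0 != 16 -> empty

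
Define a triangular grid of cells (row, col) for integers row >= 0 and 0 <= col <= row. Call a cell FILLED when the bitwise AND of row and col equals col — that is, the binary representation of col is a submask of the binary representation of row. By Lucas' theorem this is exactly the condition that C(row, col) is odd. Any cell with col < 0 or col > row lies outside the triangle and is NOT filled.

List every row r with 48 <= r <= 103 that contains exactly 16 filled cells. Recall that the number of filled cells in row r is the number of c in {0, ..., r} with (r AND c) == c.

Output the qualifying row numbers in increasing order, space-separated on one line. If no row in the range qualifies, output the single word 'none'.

Answer: 51 53 54 57 58 60 71 75 77 78 83 85 86 89 90 92 99 101 102

Derivation:
Row r has 2^popcount(r) filled cells, so we need popcount(r) = log2(16) = 4.
Scan r = 48..103 and keep those with exactly 4 one-bits:
r=48=110000 popcount=2 -> skip
r=49=110001 popcount=3 -> skip
r=50=110010 popcount=3 -> skip
r=51=110011 popcount=4 -> KEEP
r=52=110100 popcount=3 -> skip
r=53=110101 popcount=4 -> KEEP
r=54=110110 popcount=4 -> KEEP
r=55=110111 popcount=5 -> skip
r=56=111000 popcount=3 -> skip
r=57=111001 popcount=4 -> KEEP
r=58=111010 popcount=4 -> KEEP
r=59=111011 popcount=5 -> skip
r=60=111100 popcount=4 -> KEEP
r=61=111101 popcount=5 -> skip
r=62=111110 popcount=5 -> skip
r=63=111111 popcount=6 -> skip
r=64=1000000 popcount=1 -> skip
r=65=1000001 popcount=2 -> skip
r=66=1000010 popcount=2 -> skip
r=67=1000011 popcount=3 -> skip
r=68=1000100 popcount=2 -> skip
r=69=1000101 popcount=3 -> skip
r=70=1000110 popcount=3 -> skip
r=71=1000111 popcount=4 -> KEEP
r=72=1001000 popcount=2 -> skip
r=73=1001001 popcount=3 -> skip
r=74=1001010 popcount=3 -> skip
r=75=1001011 popcount=4 -> KEEP
r=76=1001100 popcount=3 -> skip
r=77=1001101 popcount=4 -> KEEP
r=78=1001110 popcount=4 -> KEEP
r=79=1001111 popcount=5 -> skip
r=80=1010000 popcount=2 -> skip
r=81=1010001 popcount=3 -> skip
r=82=1010010 popcount=3 -> skip
r=83=1010011 popcount=4 -> KEEP
r=84=1010100 popcount=3 -> skip
r=85=1010101 popcount=4 -> KEEP
r=86=1010110 popcount=4 -> KEEP
r=87=1010111 popcount=5 -> skip
r=88=1011000 popcount=3 -> skip
r=89=1011001 popcount=4 -> KEEP
r=90=1011010 popcount=4 -> KEEP
r=91=1011011 popcount=5 -> skip
r=92=1011100 popcount=4 -> KEEP
r=93=1011101 popcount=5 -> skip
r=94=1011110 popcount=5 -> skip
r=95=1011111 popcount=6 -> skip
r=96=1100000 popcount=2 -> skip
r=97=1100001 popcount=3 -> skip
r=98=1100010 popcount=3 -> skip
r=99=1100011 popcount=4 -> KEEP
r=100=1100100 popcount=3 -> skip
r=101=1100101 popcount=4 -> KEEP
r=102=1100110 popcount=4 -> KEEP
r=103=1100111 popcount=5 -> skip
Kept rows: 51 53 54 57 58 60 71 75 77 78 83 85 86 89 90 92 99 101 102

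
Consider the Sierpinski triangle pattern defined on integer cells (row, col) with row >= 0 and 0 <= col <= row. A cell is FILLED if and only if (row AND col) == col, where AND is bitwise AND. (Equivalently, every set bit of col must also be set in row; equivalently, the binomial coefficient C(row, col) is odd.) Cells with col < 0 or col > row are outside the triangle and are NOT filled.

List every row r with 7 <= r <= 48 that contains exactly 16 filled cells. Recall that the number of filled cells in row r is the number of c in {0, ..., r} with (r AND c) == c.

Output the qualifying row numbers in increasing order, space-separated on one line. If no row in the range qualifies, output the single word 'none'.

Row r has 2^popcount(r) filled cells, so we need popcount(r) = log2(16) = 4.
Scan r = 7..48 and keep those with exactly 4 one-bits:
r=7=111 popcount=3 -> skip
r=8=1000 popcount=1 -> skip
r=9=1001 popcount=2 -> skip
r=10=1010 popcount=2 -> skip
r=11=1011 popcount=3 -> skip
r=12=1100 popcount=2 -> skip
r=13=1101 popcount=3 -> skip
r=14=1110 popcount=3 -> skip
r=15=1111 popcount=4 -> KEEP
r=16=10000 popcount=1 -> skip
r=17=10001 popcount=2 -> skip
r=18=10010 popcount=2 -> skip
r=19=10011 popcount=3 -> skip
r=20=10100 popcount=2 -> skip
r=21=10101 popcount=3 -> skip
r=22=10110 popcount=3 -> skip
r=23=10111 popcount=4 -> KEEP
r=24=11000 popcount=2 -> skip
r=25=11001 popcount=3 -> skip
r=26=11010 popcount=3 -> skip
r=27=11011 popcount=4 -> KEEP
r=28=11100 popcount=3 -> skip
r=29=11101 popcount=4 -> KEEP
r=30=11110 popcount=4 -> KEEP
r=31=11111 popcount=5 -> skip
r=32=100000 popcount=1 -> skip
r=33=100001 popcount=2 -> skip
r=34=100010 popcount=2 -> skip
r=35=100011 popcount=3 -> skip
r=36=100100 popcount=2 -> skip
r=37=100101 popcount=3 -> skip
r=38=100110 popcount=3 -> skip
r=39=100111 popcount=4 -> KEEP
r=40=101000 popcount=2 -> skip
r=41=101001 popcount=3 -> skip
r=42=101010 popcount=3 -> skip
r=43=101011 popcount=4 -> KEEP
r=44=101100 popcount=3 -> skip
r=45=101101 popcount=4 -> KEEP
r=46=101110 popcount=4 -> KEEP
r=47=101111 popcount=5 -> skip
r=48=110000 popcount=2 -> skip
Kept rows: 15 23 27 29 30 39 43 45 46

Answer: 15 23 27 29 30 39 43 45 46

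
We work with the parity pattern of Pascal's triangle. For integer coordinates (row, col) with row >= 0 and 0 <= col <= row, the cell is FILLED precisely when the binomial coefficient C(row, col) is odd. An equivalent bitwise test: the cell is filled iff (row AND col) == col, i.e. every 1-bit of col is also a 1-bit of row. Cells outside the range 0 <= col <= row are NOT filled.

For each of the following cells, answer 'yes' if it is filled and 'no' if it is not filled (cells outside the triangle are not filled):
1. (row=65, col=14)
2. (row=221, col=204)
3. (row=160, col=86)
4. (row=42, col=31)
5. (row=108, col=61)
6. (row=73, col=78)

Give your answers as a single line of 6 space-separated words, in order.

Answer: no yes no no no no

Derivation:
(65,14): row=0b1000001, col=0b1110, row AND col = 0b0 = 0; 0 != 14 -> empty
(221,204): row=0b11011101, col=0b11001100, row AND col = 0b11001100 = 204; 204 == 204 -> filled
(160,86): row=0b10100000, col=0b1010110, row AND col = 0b0 = 0; 0 != 86 -> empty
(42,31): row=0b101010, col=0b11111, row AND col = 0b1010 = 10; 10 != 31 -> empty
(108,61): row=0b1101100, col=0b111101, row AND col = 0b101100 = 44; 44 != 61 -> empty
(73,78): col outside [0, 73] -> not filled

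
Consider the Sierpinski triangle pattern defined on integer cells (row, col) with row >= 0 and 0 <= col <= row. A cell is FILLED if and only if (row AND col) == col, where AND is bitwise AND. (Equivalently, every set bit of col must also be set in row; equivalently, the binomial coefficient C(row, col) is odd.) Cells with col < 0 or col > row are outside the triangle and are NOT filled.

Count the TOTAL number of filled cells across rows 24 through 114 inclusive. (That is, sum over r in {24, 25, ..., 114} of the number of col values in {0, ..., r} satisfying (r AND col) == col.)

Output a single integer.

r24=11000 pc2: +4 =4
r25=11001 pc3: +8 =12
r26=11010 pc3: +8 =20
r27=11011 pc4: +16 =36
r28=11100 pc3: +8 =44
r29=11101 pc4: +16 =60
r30=11110 pc4: +16 =76
r31=11111 pc5: +32 =108
r32=100000 pc1: +2 =110
r33=100001 pc2: +4 =114
r34=100010 pc2: +4 =118
r35=100011 pc3: +8 =126
r36=100100 pc2: +4 =130
r37=100101 pc3: +8 =138
r38=100110 pc3: +8 =146
r39=100111 pc4: +16 =162
r40=101000 pc2: +4 =166
r41=101001 pc3: +8 =174
r42=101010 pc3: +8 =182
r43=101011 pc4: +16 =198
r44=101100 pc3: +8 =206
r45=101101 pc4: +16 =222
r46=101110 pc4: +16 =238
r47=101111 pc5: +32 =270
r48=110000 pc2: +4 =274
r49=110001 pc3: +8 =282
r50=110010 pc3: +8 =290
r51=110011 pc4: +16 =306
r52=110100 pc3: +8 =314
r53=110101 pc4: +16 =330
r54=110110 pc4: +16 =346
r55=110111 pc5: +32 =378
r56=111000 pc3: +8 =386
r57=111001 pc4: +16 =402
r58=111010 pc4: +16 =418
r59=111011 pc5: +32 =450
r60=111100 pc4: +16 =466
r61=111101 pc5: +32 =498
r62=111110 pc5: +32 =530
r63=111111 pc6: +64 =594
r64=1000000 pc1: +2 =596
r65=1000001 pc2: +4 =600
r66=1000010 pc2: +4 =604
r67=1000011 pc3: +8 =612
r68=1000100 pc2: +4 =616
r69=1000101 pc3: +8 =624
r70=1000110 pc3: +8 =632
r71=1000111 pc4: +16 =648
r72=1001000 pc2: +4 =652
r73=1001001 pc3: +8 =660
r74=1001010 pc3: +8 =668
r75=1001011 pc4: +16 =684
r76=1001100 pc3: +8 =692
r77=1001101 pc4: +16 =708
r78=1001110 pc4: +16 =724
r79=1001111 pc5: +32 =756
r80=1010000 pc2: +4 =760
r81=1010001 pc3: +8 =768
r82=1010010 pc3: +8 =776
r83=1010011 pc4: +16 =792
r84=1010100 pc3: +8 =800
r85=1010101 pc4: +16 =816
r86=1010110 pc4: +16 =832
r87=1010111 pc5: +32 =864
r88=1011000 pc3: +8 =872
r89=1011001 pc4: +16 =888
r90=1011010 pc4: +16 =904
r91=1011011 pc5: +32 =936
r92=1011100 pc4: +16 =952
r93=1011101 pc5: +32 =984
r94=1011110 pc5: +32 =1016
r95=1011111 pc6: +64 =1080
r96=1100000 pc2: +4 =1084
r97=1100001 pc3: +8 =1092
r98=1100010 pc3: +8 =1100
r99=1100011 pc4: +16 =1116
r100=1100100 pc3: +8 =1124
r101=1100101 pc4: +16 =1140
r102=1100110 pc4: +16 =1156
r103=1100111 pc5: +32 =1188
r104=1101000 pc3: +8 =1196
r105=1101001 pc4: +16 =1212
r106=1101010 pc4: +16 =1228
r107=1101011 pc5: +32 =1260
r108=1101100 pc4: +16 =1276
r109=1101101 pc5: +32 =1308
r110=1101110 pc5: +32 =1340
r111=1101111 pc6: +64 =1404
r112=1110000 pc3: +8 =1412
r113=1110001 pc4: +16 =1428
r114=1110010 pc4: +16 =1444

Answer: 1444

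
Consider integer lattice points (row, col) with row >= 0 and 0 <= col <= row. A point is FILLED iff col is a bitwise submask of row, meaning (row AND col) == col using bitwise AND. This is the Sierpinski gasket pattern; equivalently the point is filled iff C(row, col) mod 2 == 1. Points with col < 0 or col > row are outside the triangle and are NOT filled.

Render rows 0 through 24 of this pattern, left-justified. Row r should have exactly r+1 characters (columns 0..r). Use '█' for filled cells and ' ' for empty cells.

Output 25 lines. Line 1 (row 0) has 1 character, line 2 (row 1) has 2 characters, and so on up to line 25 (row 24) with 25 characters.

Answer: █
██
█ █
████
█   █
██  ██
█ █ █ █
████████
█       █
██      ██
█ █     █ █
████    ████
█   █   █   █
██  ██  ██  ██
█ █ █ █ █ █ █ █
████████████████
█               █
██              ██
█ █             █ █
████            ████
█   █           █   █
██  ██          ██  ██
█ █ █ █         █ █ █ █
████████        ████████
█       █       █       █

Derivation:
r0=0: █
r1=1: ██
r2=10: █ █
r3=11: ████
r4=100: █   █
r5=101: ██  ██
r6=110: █ █ █ █
r7=111: ████████
r8=1000: █       █
r9=1001: ██      ██
r10=1010: █ █     █ █
r11=1011: ████    ████
r12=1100: █   █   █   █
r13=1101: ██  ██  ██  ██
r14=1110: █ █ █ █ █ █ █ █
r15=1111: ████████████████
r16=10000: █               █
r17=10001: ██              ██
r18=10010: █ █             █ █
r19=10011: ████            ████
r20=10100: █   █           █   █
r21=10101: ██  ██          ██  ██
r22=10110: █ █ █ █         █ █ █ █
r23=10111: ████████        ████████
r24=11000: █       █       █       █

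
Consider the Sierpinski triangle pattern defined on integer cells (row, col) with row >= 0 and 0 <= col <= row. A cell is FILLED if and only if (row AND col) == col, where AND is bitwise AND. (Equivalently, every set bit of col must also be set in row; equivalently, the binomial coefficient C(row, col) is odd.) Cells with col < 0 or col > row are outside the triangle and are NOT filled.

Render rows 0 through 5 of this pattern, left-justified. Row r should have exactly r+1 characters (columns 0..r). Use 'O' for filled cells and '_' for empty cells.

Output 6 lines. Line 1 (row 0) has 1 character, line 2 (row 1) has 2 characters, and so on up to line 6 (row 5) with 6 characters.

Answer: O
OO
O_O
OOOO
O___O
OO__OO

Derivation:
r0=0: O
r1=1: OO
r2=10: O_O
r3=11: OOOO
r4=100: O___O
r5=101: OO__OO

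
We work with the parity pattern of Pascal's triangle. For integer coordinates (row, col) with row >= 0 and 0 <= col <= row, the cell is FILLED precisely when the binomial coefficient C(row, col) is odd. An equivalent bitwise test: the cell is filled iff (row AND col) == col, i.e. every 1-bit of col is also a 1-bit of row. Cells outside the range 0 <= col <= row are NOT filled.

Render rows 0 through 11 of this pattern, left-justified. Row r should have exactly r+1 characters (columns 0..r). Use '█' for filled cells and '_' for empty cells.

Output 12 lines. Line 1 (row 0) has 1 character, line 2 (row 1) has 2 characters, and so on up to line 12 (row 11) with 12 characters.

Answer: █
██
█_█
████
█___█
██__██
█_█_█_█
████████
█_______█
██______██
█_█_____█_█
████____████

Derivation:
r0=0: █
r1=1: ██
r2=10: █_█
r3=11: ████
r4=100: █___█
r5=101: ██__██
r6=110: █_█_█_█
r7=111: ████████
r8=1000: █_______█
r9=1001: ██______██
r10=1010: █_█_____█_█
r11=1011: ████____████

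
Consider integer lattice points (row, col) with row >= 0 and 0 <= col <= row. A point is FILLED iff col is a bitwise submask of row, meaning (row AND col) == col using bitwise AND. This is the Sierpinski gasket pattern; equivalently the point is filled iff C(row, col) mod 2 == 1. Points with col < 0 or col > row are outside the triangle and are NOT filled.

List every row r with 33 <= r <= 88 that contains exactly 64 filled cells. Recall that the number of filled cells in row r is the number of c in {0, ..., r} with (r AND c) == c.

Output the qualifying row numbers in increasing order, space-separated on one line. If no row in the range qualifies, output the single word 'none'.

Row r has 2^popcount(r) filled cells, so we need popcount(r) = log2(64) = 6.
Scan r = 33..88 and keep those with exactly 6 one-bits:
r=33=100001 popcount=2 -> skip
r=34=100010 popcount=2 -> skip
r=35=100011 popcount=3 -> skip
r=36=100100 popcount=2 -> skip
r=37=100101 popcount=3 -> skip
r=38=100110 popcount=3 -> skip
r=39=100111 popcount=4 -> skip
r=40=101000 popcount=2 -> skip
r=41=101001 popcount=3 -> skip
r=42=101010 popcount=3 -> skip
r=43=101011 popcount=4 -> skip
r=44=101100 popcount=3 -> skip
r=45=101101 popcount=4 -> skip
r=46=101110 popcount=4 -> skip
r=47=101111 popcount=5 -> skip
r=48=110000 popcount=2 -> skip
r=49=110001 popcount=3 -> skip
r=50=110010 popcount=3 -> skip
r=51=110011 popcount=4 -> skip
r=52=110100 popcount=3 -> skip
r=53=110101 popcount=4 -> skip
r=54=110110 popcount=4 -> skip
r=55=110111 popcount=5 -> skip
r=56=111000 popcount=3 -> skip
r=57=111001 popcount=4 -> skip
r=58=111010 popcount=4 -> skip
r=59=111011 popcount=5 -> skip
r=60=111100 popcount=4 -> skip
r=61=111101 popcount=5 -> skip
r=62=111110 popcount=5 -> skip
r=63=111111 popcount=6 -> KEEP
r=64=1000000 popcount=1 -> skip
r=65=1000001 popcount=2 -> skip
r=66=1000010 popcount=2 -> skip
r=67=1000011 popcount=3 -> skip
r=68=1000100 popcount=2 -> skip
r=69=1000101 popcount=3 -> skip
r=70=1000110 popcount=3 -> skip
r=71=1000111 popcount=4 -> skip
r=72=1001000 popcount=2 -> skip
r=73=1001001 popcount=3 -> skip
r=74=1001010 popcount=3 -> skip
r=75=1001011 popcount=4 -> skip
r=76=1001100 popcount=3 -> skip
r=77=1001101 popcount=4 -> skip
r=78=1001110 popcount=4 -> skip
r=79=1001111 popcount=5 -> skip
r=80=1010000 popcount=2 -> skip
r=81=1010001 popcount=3 -> skip
r=82=1010010 popcount=3 -> skip
r=83=1010011 popcount=4 -> skip
r=84=1010100 popcount=3 -> skip
r=85=1010101 popcount=4 -> skip
r=86=1010110 popcount=4 -> skip
r=87=1010111 popcount=5 -> skip
r=88=1011000 popcount=3 -> skip
Kept rows: 63

Answer: 63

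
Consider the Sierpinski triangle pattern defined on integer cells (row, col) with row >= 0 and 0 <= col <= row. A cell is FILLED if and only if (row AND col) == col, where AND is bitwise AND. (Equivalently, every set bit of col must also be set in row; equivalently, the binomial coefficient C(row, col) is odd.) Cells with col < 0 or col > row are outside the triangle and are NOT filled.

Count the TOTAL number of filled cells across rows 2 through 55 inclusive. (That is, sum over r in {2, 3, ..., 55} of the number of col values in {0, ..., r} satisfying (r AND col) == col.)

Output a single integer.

r2=10 pc1: +2 =2
r3=11 pc2: +4 =6
r4=100 pc1: +2 =8
r5=101 pc2: +4 =12
r6=110 pc2: +4 =16
r7=111 pc3: +8 =24
r8=1000 pc1: +2 =26
r9=1001 pc2: +4 =30
r10=1010 pc2: +4 =34
r11=1011 pc3: +8 =42
r12=1100 pc2: +4 =46
r13=1101 pc3: +8 =54
r14=1110 pc3: +8 =62
r15=1111 pc4: +16 =78
r16=10000 pc1: +2 =80
r17=10001 pc2: +4 =84
r18=10010 pc2: +4 =88
r19=10011 pc3: +8 =96
r20=10100 pc2: +4 =100
r21=10101 pc3: +8 =108
r22=10110 pc3: +8 =116
r23=10111 pc4: +16 =132
r24=11000 pc2: +4 =136
r25=11001 pc3: +8 =144
r26=11010 pc3: +8 =152
r27=11011 pc4: +16 =168
r28=11100 pc3: +8 =176
r29=11101 pc4: +16 =192
r30=11110 pc4: +16 =208
r31=11111 pc5: +32 =240
r32=100000 pc1: +2 =242
r33=100001 pc2: +4 =246
r34=100010 pc2: +4 =250
r35=100011 pc3: +8 =258
r36=100100 pc2: +4 =262
r37=100101 pc3: +8 =270
r38=100110 pc3: +8 =278
r39=100111 pc4: +16 =294
r40=101000 pc2: +4 =298
r41=101001 pc3: +8 =306
r42=101010 pc3: +8 =314
r43=101011 pc4: +16 =330
r44=101100 pc3: +8 =338
r45=101101 pc4: +16 =354
r46=101110 pc4: +16 =370
r47=101111 pc5: +32 =402
r48=110000 pc2: +4 =406
r49=110001 pc3: +8 =414
r50=110010 pc3: +8 =422
r51=110011 pc4: +16 =438
r52=110100 pc3: +8 =446
r53=110101 pc4: +16 =462
r54=110110 pc4: +16 =478
r55=110111 pc5: +32 =510

Answer: 510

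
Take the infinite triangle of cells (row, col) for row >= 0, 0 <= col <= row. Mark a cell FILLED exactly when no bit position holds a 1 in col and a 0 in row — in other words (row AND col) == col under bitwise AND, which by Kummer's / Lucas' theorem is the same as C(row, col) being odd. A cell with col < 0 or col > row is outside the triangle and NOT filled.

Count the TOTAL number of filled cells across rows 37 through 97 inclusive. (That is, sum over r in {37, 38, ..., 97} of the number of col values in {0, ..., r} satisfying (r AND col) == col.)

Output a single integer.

Answer: 962

Derivation:
r37=100101 pc3: +8 =8
r38=100110 pc3: +8 =16
r39=100111 pc4: +16 =32
r40=101000 pc2: +4 =36
r41=101001 pc3: +8 =44
r42=101010 pc3: +8 =52
r43=101011 pc4: +16 =68
r44=101100 pc3: +8 =76
r45=101101 pc4: +16 =92
r46=101110 pc4: +16 =108
r47=101111 pc5: +32 =140
r48=110000 pc2: +4 =144
r49=110001 pc3: +8 =152
r50=110010 pc3: +8 =160
r51=110011 pc4: +16 =176
r52=110100 pc3: +8 =184
r53=110101 pc4: +16 =200
r54=110110 pc4: +16 =216
r55=110111 pc5: +32 =248
r56=111000 pc3: +8 =256
r57=111001 pc4: +16 =272
r58=111010 pc4: +16 =288
r59=111011 pc5: +32 =320
r60=111100 pc4: +16 =336
r61=111101 pc5: +32 =368
r62=111110 pc5: +32 =400
r63=111111 pc6: +64 =464
r64=1000000 pc1: +2 =466
r65=1000001 pc2: +4 =470
r66=1000010 pc2: +4 =474
r67=1000011 pc3: +8 =482
r68=1000100 pc2: +4 =486
r69=1000101 pc3: +8 =494
r70=1000110 pc3: +8 =502
r71=1000111 pc4: +16 =518
r72=1001000 pc2: +4 =522
r73=1001001 pc3: +8 =530
r74=1001010 pc3: +8 =538
r75=1001011 pc4: +16 =554
r76=1001100 pc3: +8 =562
r77=1001101 pc4: +16 =578
r78=1001110 pc4: +16 =594
r79=1001111 pc5: +32 =626
r80=1010000 pc2: +4 =630
r81=1010001 pc3: +8 =638
r82=1010010 pc3: +8 =646
r83=1010011 pc4: +16 =662
r84=1010100 pc3: +8 =670
r85=1010101 pc4: +16 =686
r86=1010110 pc4: +16 =702
r87=1010111 pc5: +32 =734
r88=1011000 pc3: +8 =742
r89=1011001 pc4: +16 =758
r90=1011010 pc4: +16 =774
r91=1011011 pc5: +32 =806
r92=1011100 pc4: +16 =822
r93=1011101 pc5: +32 =854
r94=1011110 pc5: +32 =886
r95=1011111 pc6: +64 =950
r96=1100000 pc2: +4 =954
r97=1100001 pc3: +8 =962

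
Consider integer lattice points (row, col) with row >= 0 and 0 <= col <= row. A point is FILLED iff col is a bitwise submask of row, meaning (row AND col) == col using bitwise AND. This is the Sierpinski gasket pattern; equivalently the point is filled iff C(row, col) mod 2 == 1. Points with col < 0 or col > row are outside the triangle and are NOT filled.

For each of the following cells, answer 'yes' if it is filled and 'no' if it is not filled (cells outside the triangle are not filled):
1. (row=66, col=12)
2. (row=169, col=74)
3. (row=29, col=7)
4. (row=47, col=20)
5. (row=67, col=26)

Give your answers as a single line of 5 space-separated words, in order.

Answer: no no no no no

Derivation:
(66,12): row=0b1000010, col=0b1100, row AND col = 0b0 = 0; 0 != 12 -> empty
(169,74): row=0b10101001, col=0b1001010, row AND col = 0b1000 = 8; 8 != 74 -> empty
(29,7): row=0b11101, col=0b111, row AND col = 0b101 = 5; 5 != 7 -> empty
(47,20): row=0b101111, col=0b10100, row AND col = 0b100 = 4; 4 != 20 -> empty
(67,26): row=0b1000011, col=0b11010, row AND col = 0b10 = 2; 2 != 26 -> empty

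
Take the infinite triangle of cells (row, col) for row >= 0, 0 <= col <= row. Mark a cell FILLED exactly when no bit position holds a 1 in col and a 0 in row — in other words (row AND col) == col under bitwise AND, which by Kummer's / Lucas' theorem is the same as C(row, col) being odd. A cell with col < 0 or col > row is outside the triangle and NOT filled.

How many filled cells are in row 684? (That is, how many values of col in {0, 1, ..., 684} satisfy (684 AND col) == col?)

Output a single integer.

684 in binary = 1010101100
popcount(684) = number of 1-bits in 1010101100 = 5
A col c satisfies (684 AND c) == c iff every set bit of c is also set in 684; each of the 5 set bits of 684 can independently be on or off in c.
count = 2^5 = 32

Answer: 32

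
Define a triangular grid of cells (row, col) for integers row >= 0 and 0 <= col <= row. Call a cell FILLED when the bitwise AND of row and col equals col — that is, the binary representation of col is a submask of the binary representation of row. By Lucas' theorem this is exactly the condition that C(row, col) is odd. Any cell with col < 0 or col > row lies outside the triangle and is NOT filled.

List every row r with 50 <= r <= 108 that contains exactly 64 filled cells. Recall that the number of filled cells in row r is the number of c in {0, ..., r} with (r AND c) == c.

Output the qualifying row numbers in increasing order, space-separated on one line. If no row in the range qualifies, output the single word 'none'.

Answer: 63 95

Derivation:
Row r has 2^popcount(r) filled cells, so we need popcount(r) = log2(64) = 6.
Scan r = 50..108 and keep those with exactly 6 one-bits:
r=50=110010 popcount=3 -> skip
r=51=110011 popcount=4 -> skip
r=52=110100 popcount=3 -> skip
r=53=110101 popcount=4 -> skip
r=54=110110 popcount=4 -> skip
r=55=110111 popcount=5 -> skip
r=56=111000 popcount=3 -> skip
r=57=111001 popcount=4 -> skip
r=58=111010 popcount=4 -> skip
r=59=111011 popcount=5 -> skip
r=60=111100 popcount=4 -> skip
r=61=111101 popcount=5 -> skip
r=62=111110 popcount=5 -> skip
r=63=111111 popcount=6 -> KEEP
r=64=1000000 popcount=1 -> skip
r=65=1000001 popcount=2 -> skip
r=66=1000010 popcount=2 -> skip
r=67=1000011 popcount=3 -> skip
r=68=1000100 popcount=2 -> skip
r=69=1000101 popcount=3 -> skip
r=70=1000110 popcount=3 -> skip
r=71=1000111 popcount=4 -> skip
r=72=1001000 popcount=2 -> skip
r=73=1001001 popcount=3 -> skip
r=74=1001010 popcount=3 -> skip
r=75=1001011 popcount=4 -> skip
r=76=1001100 popcount=3 -> skip
r=77=1001101 popcount=4 -> skip
r=78=1001110 popcount=4 -> skip
r=79=1001111 popcount=5 -> skip
r=80=1010000 popcount=2 -> skip
r=81=1010001 popcount=3 -> skip
r=82=1010010 popcount=3 -> skip
r=83=1010011 popcount=4 -> skip
r=84=1010100 popcount=3 -> skip
r=85=1010101 popcount=4 -> skip
r=86=1010110 popcount=4 -> skip
r=87=1010111 popcount=5 -> skip
r=88=1011000 popcount=3 -> skip
r=89=1011001 popcount=4 -> skip
r=90=1011010 popcount=4 -> skip
r=91=1011011 popcount=5 -> skip
r=92=1011100 popcount=4 -> skip
r=93=1011101 popcount=5 -> skip
r=94=1011110 popcount=5 -> skip
r=95=1011111 popcount=6 -> KEEP
r=96=1100000 popcount=2 -> skip
r=97=1100001 popcount=3 -> skip
r=98=1100010 popcount=3 -> skip
r=99=1100011 popcount=4 -> skip
r=100=1100100 popcount=3 -> skip
r=101=1100101 popcount=4 -> skip
r=102=1100110 popcount=4 -> skip
r=103=1100111 popcount=5 -> skip
r=104=1101000 popcount=3 -> skip
r=105=1101001 popcount=4 -> skip
r=106=1101010 popcount=4 -> skip
r=107=1101011 popcount=5 -> skip
r=108=1101100 popcount=4 -> skip
Kept rows: 63 95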